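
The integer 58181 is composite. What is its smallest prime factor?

58181 is odd.
Digit sum 23, not divisible by 3.
Ends in 1: not divisible by 5.
7: 58181 = 7·8311 + 4
11: 58181 = 11·5289 + 2
13: 58181 = 13·4475 + 6
17: 58181 = 17·3422 + 7
19: 58181 = 19·3062 + 3
23: 58181 = 23·2529 + 14
29: 58181 = 29·2006 + 7
31: 58181 = 31·1876 + 25
37: 58181 = 37·1572 + 17
41: 58181 = 41·1419 + 2
43: 58181 = 43·1353 + 2
47: 58181 = 47·1237 + 42
53: 58181 = 53·1097 + 40
59: 58181 = 59·986 + 7
61: 58181 = 61·953 + 48
67: 58181 = 67·868 + 25
71: 58181 = 71·819 + 32
73: 58181 = 73·797

73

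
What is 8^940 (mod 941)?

1

8^1 ≡ 8 (mod 941)
8^2 ≡ 8^2 = 64 ≡ 64 (mod 941)
8^4 ≡ 64^2 = 4096 ≡ 332 (mod 941)
8^8 ≡ 332^2 = 110224 ≡ 127 (mod 941)
8^16 ≡ 127^2 = 16129 ≡ 132 (mod 941)
8^32 ≡ 132^2 = 17424 ≡ 486 (mod 941)
8^64 ≡ 486^2 = 236196 ≡ 5 (mod 941)
8^128 ≡ 5^2 = 25 ≡ 25 (mod 941)
8^256 ≡ 25^2 = 625 ≡ 625 (mod 941)
8^512 ≡ 625^2 = 390625 ≡ 110 (mod 941)
940 = 512 + 256 + 128 + 32 + 8 + 4 in binary powers of 2.
So 8^940 ≡ 110 · 625 · 25 · 486 · 127 · 332 ≡ 1 (mod 941).
Since the result is 1, base 8 gives no evidence that 941 is composite.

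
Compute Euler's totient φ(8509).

Factor: 8509 = 67 · 127.
φ(8509) = (67−1) · (127−1) = 66 · 126 = 8316.

8316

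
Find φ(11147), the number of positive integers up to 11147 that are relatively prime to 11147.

10920

Factor: 11147 = 71 · 157.
φ(11147) = (71−1) · (157−1) = 70 · 156 = 10920.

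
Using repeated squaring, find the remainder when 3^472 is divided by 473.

3^1 ≡ 3 (mod 473)
3^2 ≡ 3^2 = 9 ≡ 9 (mod 473)
3^4 ≡ 9^2 = 81 ≡ 81 (mod 473)
3^8 ≡ 81^2 = 6561 ≡ 412 (mod 473)
3^16 ≡ 412^2 = 169744 ≡ 410 (mod 473)
3^32 ≡ 410^2 = 168100 ≡ 185 (mod 473)
3^64 ≡ 185^2 = 34225 ≡ 169 (mod 473)
3^128 ≡ 169^2 = 28561 ≡ 181 (mod 473)
3^256 ≡ 181^2 = 32761 ≡ 124 (mod 473)
472 = 256 + 128 + 64 + 16 + 8 in binary powers of 2.
So 3^472 ≡ 124 · 181 · 169 · 410 · 412 ≡ 53 (mod 473).
Since 53 ≠ 1, base 3 is a Fermat witness: 473 is composite.

53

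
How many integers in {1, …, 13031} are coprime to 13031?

12792

Factor: 13031 = 83 · 157.
φ(13031) = (83−1) · (157−1) = 82 · 156 = 12792.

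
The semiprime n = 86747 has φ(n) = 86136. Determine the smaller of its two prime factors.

φ(n) = (p−1)(q−1) = n − (p+q) + 1, so p + q = 86747 − 86136 + 1 = 612.
p and q are the roots of t² − 612t + 86747 = 0.
Discriminant: 612² − 4·86747 = 374544 − 346988 = 27556; √27556 = 166.
q = (612 − 166)/2 = 223, p = (612 + 166)/2 = 389.
Check: 223 · 389 = 86747.

223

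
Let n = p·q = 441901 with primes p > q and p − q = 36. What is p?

683

Since p = q + 36, we have 441901 = q(q + 36), so q² + 36q − 441901 = 0.
Discriminant: 36² + 4·441901 = 1296 + 1767604 = 1768900; √1768900 = 1330.
q = (−36 + 1330)/2 = 647, and p = q + 36 = 683.
Check: 647 · 683 = 441901.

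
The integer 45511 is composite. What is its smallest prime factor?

71

45511 is odd.
Digit sum 16, not divisible by 3.
Ends in 1: not divisible by 5.
7: 45511 = 7·6501 + 4
11: 45511 = 11·4137 + 4
13: 45511 = 13·3500 + 11
17: 45511 = 17·2677 + 2
19: 45511 = 19·2395 + 6
23: 45511 = 23·1978 + 17
29: 45511 = 29·1569 + 10
31: 45511 = 31·1468 + 3
37: 45511 = 37·1230 + 1
41: 45511 = 41·1110 + 1
43: 45511 = 43·1058 + 17
47: 45511 = 47·968 + 15
53: 45511 = 53·858 + 37
59: 45511 = 59·771 + 22
61: 45511 = 61·746 + 5
67: 45511 = 67·679 + 18
71: 45511 = 71·641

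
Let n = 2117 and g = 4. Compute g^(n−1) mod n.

1756

4^1 ≡ 4 (mod 2117)
4^2 ≡ 4^2 = 16 ≡ 16 (mod 2117)
4^4 ≡ 16^2 = 256 ≡ 256 (mod 2117)
4^8 ≡ 256^2 = 65536 ≡ 2026 (mod 2117)
4^16 ≡ 2026^2 = 4104676 ≡ 1930 (mod 2117)
4^32 ≡ 1930^2 = 3724900 ≡ 1097 (mod 2117)
4^64 ≡ 1097^2 = 1203409 ≡ 953 (mod 2117)
4^128 ≡ 953^2 = 908209 ≡ 16 (mod 2117)
4^256 ≡ 16^2 = 256 ≡ 256 (mod 2117)
4^512 ≡ 256^2 = 65536 ≡ 2026 (mod 2117)
4^1024 ≡ 2026^2 = 4104676 ≡ 1930 (mod 2117)
4^2048 ≡ 1930^2 = 3724900 ≡ 1097 (mod 2117)
2116 = 2048 + 64 + 4 in binary powers of 2.
So 4^2116 ≡ 1097 · 953 · 256 ≡ 1756 (mod 2117).
Since 1756 ≠ 1, base 4 is a Fermat witness: 2117 is composite.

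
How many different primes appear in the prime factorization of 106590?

6

106590 = 2 · 53295
53295 = 3 · 17765
17765 = 5 · 3553
3553 = 11 · 323
323 = 17 · 19
106590 = 2 · 3 · 5 · 11 · 17 · 19, which has 6 distinct prime factors.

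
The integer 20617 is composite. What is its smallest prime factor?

53

20617 is odd.
Digit sum 16, not divisible by 3.
Ends in 7: not divisible by 5.
7: 20617 = 7·2945 + 2
11: 20617 = 11·1874 + 3
13: 20617 = 13·1585 + 12
17: 20617 = 17·1212 + 13
19: 20617 = 19·1085 + 2
23: 20617 = 23·896 + 9
29: 20617 = 29·710 + 27
31: 20617 = 31·665 + 2
37: 20617 = 37·557 + 8
41: 20617 = 41·502 + 35
43: 20617 = 43·479 + 20
47: 20617 = 47·438 + 31
53: 20617 = 53·389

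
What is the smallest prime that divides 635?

635 is odd.
Digit sum 14, not divisible by 3.
Ends in 5: divisible by 5.

5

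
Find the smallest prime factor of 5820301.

5820301 is odd.
Digit sum 19, not divisible by 3.
Ends in 1: not divisible by 5.
7: 5820301 = 7·831471 + 4
11: 5820301 = 11·529118 + 3
13: 5820301 = 13·447715 + 6
17: 5820301 = 17·342370 + 11
19: 5820301 = 19·306331 + 12
23: 5820301 = 23·253056 + 13
29: 5820301 = 29·200700 + 1
31: 5820301 = 31·187751 + 20
37: 5820301 = 37·157305 + 16
41: 5820301 = 41·141958 + 23
43: 5820301 = 43·135355 + 36
47: 5820301 = 47·123836 + 9
53: 5820301 = 53·109817

53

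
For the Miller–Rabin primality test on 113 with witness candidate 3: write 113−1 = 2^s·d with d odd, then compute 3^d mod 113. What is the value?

113 − 1 = 112 = 2^4 · 7, so d = 7.
3^1 ≡ 3 (mod 113)
3^2 ≡ 3^2 = 9 ≡ 9 (mod 113)
3^4 ≡ 9^2 = 81 ≡ 81 (mod 113)
7 = 4 + 2 + 1 in binary powers of 2.
So 3^7 ≡ 81 · 9 · 3 ≡ 40 (mod 113).
Squaring chain: 40 → 18 → 98 → 112; reaches −1, so base 3 does not prove 113 composite.

40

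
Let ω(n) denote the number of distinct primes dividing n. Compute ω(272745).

272745 = 3^2 · 30305
30305 = 5 · 6061
6061 = 11 · 551
551 = 19 · 29
272745 = 3^2 · 5 · 11 · 19 · 29, which has 5 distinct prime factors.

5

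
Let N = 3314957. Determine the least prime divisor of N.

47

3314957 is odd.
Digit sum 32, not divisible by 3.
Ends in 7: not divisible by 5.
7: 3314957 = 7·473565 + 2
11: 3314957 = 11·301359 + 8
13: 3314957 = 13·254996 + 9
17: 3314957 = 17·194997 + 8
19: 3314957 = 19·174471 + 8
23: 3314957 = 23·144128 + 13
29: 3314957 = 29·114308 + 25
31: 3314957 = 31·106934 + 3
37: 3314957 = 37·89593 + 16
41: 3314957 = 41·80852 + 25
43: 3314957 = 43·77092 + 1
47: 3314957 = 47·70531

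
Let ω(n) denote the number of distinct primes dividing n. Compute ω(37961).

4

37961 = 7 · 5423
5423 = 11 · 493
493 = 17 · 29
37961 = 7 · 11 · 17 · 29, which has 4 distinct prime factors.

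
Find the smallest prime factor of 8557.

43

8557 is odd.
Digit sum 25, not divisible by 3.
Ends in 7: not divisible by 5.
7: 8557 = 7·1222 + 3
11: 8557 = 11·777 + 10
13: 8557 = 13·658 + 3
17: 8557 = 17·503 + 6
19: 8557 = 19·450 + 7
23: 8557 = 23·372 + 1
29: 8557 = 29·295 + 2
31: 8557 = 31·276 + 1
37: 8557 = 37·231 + 10
41: 8557 = 41·208 + 29
43: 8557 = 43·199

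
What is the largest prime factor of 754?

754 = 2 · 377
377 = 13 · 29
29 is prime.
So 754 = 2 · 13 · 29; the largest prime factor is 29.

29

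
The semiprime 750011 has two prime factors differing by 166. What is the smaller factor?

787

Since p = q + 166, we have 750011 = q(q + 166), so q² + 166q − 750011 = 0.
Discriminant: 166² + 4·750011 = 27556 + 3000044 = 3027600; √3027600 = 1740.
q = (−166 + 1740)/2 = 787, and p = q + 166 = 953.
Check: 787 · 953 = 750011.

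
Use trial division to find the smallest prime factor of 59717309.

89

59717309 is odd.
Digit sum 41, not divisible by 3.
Ends in 9: not divisible by 5.
7: 59717309 = 7·8531044 + 1
11: 59717309 = 11·5428846 + 3
13: 59717309 = 13·4593639 + 2
17: 59717309 = 17·3512782 + 15
19: 59717309 = 19·3143016 + 5
23: 59717309 = 23·2596404 + 17
29: 59717309 = 29·2059217 + 16
31: 59717309 = 31·1926364 + 25
37: 59717309 = 37·1613981 + 12
41: 59717309 = 41·1456519 + 30
43: 59717309 = 43·1388774 + 27
47: 59717309 = 47·1270581 + 2
53: 59717309 = 53·1126741 + 36
59: 59717309 = 59·1012157 + 46
61: 59717309 = 61·978972 + 17
67: 59717309 = 67·891303 + 8
71: 59717309 = 71·841088 + 61
73: 59717309 = 73·818045 + 24
79: 59717309 = 79·755915 + 24
83: 59717309 = 83·719485 + 54
89: 59717309 = 89·670981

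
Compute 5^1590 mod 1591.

1454

5^1 ≡ 5 (mod 1591)
5^2 ≡ 5^2 = 25 ≡ 25 (mod 1591)
5^4 ≡ 25^2 = 625 ≡ 625 (mod 1591)
5^8 ≡ 625^2 = 390625 ≡ 830 (mod 1591)
5^16 ≡ 830^2 = 688900 ≡ 1588 (mod 1591)
5^32 ≡ 1588^2 = 2521744 ≡ 9 (mod 1591)
5^64 ≡ 9^2 = 81 ≡ 81 (mod 1591)
5^128 ≡ 81^2 = 6561 ≡ 197 (mod 1591)
5^256 ≡ 197^2 = 38809 ≡ 625 (mod 1591)
5^512 ≡ 625^2 = 390625 ≡ 830 (mod 1591)
5^1024 ≡ 830^2 = 688900 ≡ 1588 (mod 1591)
1590 = 1024 + 512 + 32 + 16 + 4 + 2 in binary powers of 2.
So 5^1590 ≡ 1588 · 830 · 9 · 1588 · 625 · 25 ≡ 1454 (mod 1591).
Since 1454 ≠ 1, base 5 is a Fermat witness: 1591 is composite.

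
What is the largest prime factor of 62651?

62651 = 31 · 2021
2021 = 43 · 47
47 is prime.
So 62651 = 31 · 43 · 47; the largest prime factor is 47.

47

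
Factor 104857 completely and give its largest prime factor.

97

104857 = 23 · 4559
4559 = 47 · 97
97 is prime.
So 104857 = 23 · 47 · 97; the largest prime factor is 97.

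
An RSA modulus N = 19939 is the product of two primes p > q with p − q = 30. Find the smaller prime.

127

Since p = q + 30, we have 19939 = q(q + 30), so q² + 30q − 19939 = 0.
Discriminant: 30² + 4·19939 = 900 + 79756 = 80656; √80656 = 284.
q = (−30 + 284)/2 = 127, and p = q + 30 = 157.
Check: 127 · 157 = 19939.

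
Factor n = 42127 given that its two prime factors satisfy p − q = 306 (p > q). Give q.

103

Since p = q + 306, we have 42127 = q(q + 306), so q² + 306q − 42127 = 0.
Discriminant: 306² + 4·42127 = 93636 + 168508 = 262144; √262144 = 512.
q = (−306 + 512)/2 = 103, and p = q + 306 = 409.
Check: 103 · 409 = 42127.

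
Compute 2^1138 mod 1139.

2^1 ≡ 2 (mod 1139)
2^2 ≡ 2^2 = 4 ≡ 4 (mod 1139)
2^4 ≡ 4^2 = 16 ≡ 16 (mod 1139)
2^8 ≡ 16^2 = 256 ≡ 256 (mod 1139)
2^16 ≡ 256^2 = 65536 ≡ 613 (mod 1139)
2^32 ≡ 613^2 = 375769 ≡ 1038 (mod 1139)
2^64 ≡ 1038^2 = 1077444 ≡ 1089 (mod 1139)
2^128 ≡ 1089^2 = 1185921 ≡ 222 (mod 1139)
2^256 ≡ 222^2 = 49284 ≡ 307 (mod 1139)
2^512 ≡ 307^2 = 94249 ≡ 851 (mod 1139)
2^1024 ≡ 851^2 = 724201 ≡ 936 (mod 1139)
1138 = 1024 + 64 + 32 + 16 + 2 in binary powers of 2.
So 2^1138 ≡ 936 · 1089 · 1038 · 613 · 4 ≡ 412 (mod 1139).
Since 412 ≠ 1, base 2 is a Fermat witness: 1139 is composite.

412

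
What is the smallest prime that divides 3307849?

3307849 is odd.
Digit sum 34, not divisible by 3.
Ends in 9: not divisible by 5.
7: 3307849 = 7·472549 + 6
11: 3307849 = 11·300713 + 6
13: 3307849 = 13·254449 + 12
17: 3307849 = 17·194579 + 6
19: 3307849 = 19·174097 + 6
23: 3307849 = 23·143819 + 12
29: 3307849 = 29·114063 + 22
31: 3307849 = 31·106704 + 25
37: 3307849 = 37·89401 + 12
41: 3307849 = 41·80679 + 10
43: 3307849 = 43·76926 + 31
47: 3307849 = 47·70379 + 36
53: 3307849 = 53·62412 + 13
59: 3307849 = 59·56065 + 14
61: 3307849 = 61·54227 + 2
67: 3307849 = 67·49370 + 59
71: 3307849 = 71·46589 + 30
73: 3307849 = 73·45313

73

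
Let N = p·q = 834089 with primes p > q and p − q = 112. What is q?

859

Since p = q + 112, we have 834089 = q(q + 112), so q² + 112q − 834089 = 0.
Discriminant: 112² + 4·834089 = 12544 + 3336356 = 3348900; √3348900 = 1830.
q = (−112 + 1830)/2 = 859, and p = q + 112 = 971.
Check: 859 · 971 = 834089.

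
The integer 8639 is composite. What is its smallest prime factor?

53

8639 is odd.
Digit sum 26, not divisible by 3.
Ends in 9: not divisible by 5.
7: 8639 = 7·1234 + 1
11: 8639 = 11·785 + 4
13: 8639 = 13·664 + 7
17: 8639 = 17·508 + 3
19: 8639 = 19·454 + 13
23: 8639 = 23·375 + 14
29: 8639 = 29·297 + 26
31: 8639 = 31·278 + 21
37: 8639 = 37·233 + 18
41: 8639 = 41·210 + 29
43: 8639 = 43·200 + 39
47: 8639 = 47·183 + 38
53: 8639 = 53·163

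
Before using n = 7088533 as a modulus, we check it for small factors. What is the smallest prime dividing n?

7088533 is odd.
Digit sum 34, not divisible by 3.
Ends in 3: not divisible by 5.
7: 7088533 = 7·1012647 + 4
11: 7088533 = 11·644412 + 1
13: 7088533 = 13·545271 + 10
17: 7088533 = 17·416972 + 9
19: 7088533 = 19·373080 + 13
23: 7088533 = 23·308197 + 2
29: 7088533 = 29·244432 + 5
31: 7088533 = 31·228662 + 11
37: 7088533 = 37·191581 + 36
41: 7088533 = 41·172891 + 2
43: 7088533 = 43·164849 + 26
47: 7088533 = 47·150819 + 40
53: 7088533 = 53·133745 + 48
59: 7088533 = 59·120144 + 37
61: 7088533 = 61·116205 + 28
67: 7088533 = 67·105799

67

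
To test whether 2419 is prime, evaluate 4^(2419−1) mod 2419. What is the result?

879

4^1 ≡ 4 (mod 2419)
4^2 ≡ 4^2 = 16 ≡ 16 (mod 2419)
4^4 ≡ 16^2 = 256 ≡ 256 (mod 2419)
4^8 ≡ 256^2 = 65536 ≡ 223 (mod 2419)
4^16 ≡ 223^2 = 49729 ≡ 1349 (mod 2419)
4^32 ≡ 1349^2 = 1819801 ≡ 713 (mod 2419)
4^64 ≡ 713^2 = 508369 ≡ 379 (mod 2419)
4^128 ≡ 379^2 = 143641 ≡ 920 (mod 2419)
4^256 ≡ 920^2 = 846400 ≡ 2169 (mod 2419)
4^512 ≡ 2169^2 = 4704561 ≡ 2025 (mod 2419)
4^1024 ≡ 2025^2 = 4100625 ≡ 420 (mod 2419)
4^2048 ≡ 420^2 = 176400 ≡ 2232 (mod 2419)
2418 = 2048 + 256 + 64 + 32 + 16 + 2 in binary powers of 2.
So 4^2418 ≡ 2232 · 2169 · 379 · 713 · 1349 · 16 ≡ 879 (mod 2419).
Since 879 ≠ 1, base 4 is a Fermat witness: 2419 is composite.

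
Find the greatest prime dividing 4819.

79

4819 = 61 · 79
79 is prime.
So 4819 = 61 · 79; the largest prime factor is 79.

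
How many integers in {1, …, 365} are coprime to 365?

288

Factor: 365 = 5 · 73.
φ(365) = (5−1) · (73−1) = 4 · 72 = 288.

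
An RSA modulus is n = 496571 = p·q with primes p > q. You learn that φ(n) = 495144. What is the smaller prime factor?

599

φ(n) = (p−1)(q−1) = n − (p+q) + 1, so p + q = 496571 − 495144 + 1 = 1428.
p and q are the roots of t² − 1428t + 496571 = 0.
Discriminant: 1428² − 4·496571 = 2039184 − 1986284 = 52900; √52900 = 230.
q = (1428 − 230)/2 = 599, p = (1428 + 230)/2 = 829.
Check: 599 · 829 = 496571.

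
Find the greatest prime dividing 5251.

5251 = 59 · 89
89 is prime.
So 5251 = 59 · 89; the largest prime factor is 89.

89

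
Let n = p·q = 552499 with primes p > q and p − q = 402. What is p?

Since p = q + 402, we have 552499 = q(q + 402), so q² + 402q − 552499 = 0.
Discriminant: 402² + 4·552499 = 161604 + 2209996 = 2371600; √2371600 = 1540.
q = (−402 + 1540)/2 = 569, and p = q + 402 = 971.
Check: 569 · 971 = 552499.

971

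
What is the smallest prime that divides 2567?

17

2567 is odd.
Digit sum 20, not divisible by 3.
Ends in 7: not divisible by 5.
7: 2567 = 7·366 + 5
11: 2567 = 11·233 + 4
13: 2567 = 13·197 + 6
17: 2567 = 17·151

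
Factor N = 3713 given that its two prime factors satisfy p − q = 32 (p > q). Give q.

Since p = q + 32, we have 3713 = q(q + 32), so q² + 32q − 3713 = 0.
Discriminant: 32² + 4·3713 = 1024 + 14852 = 15876; √15876 = 126.
q = (−32 + 126)/2 = 47, and p = q + 32 = 79.
Check: 47 · 79 = 3713.

47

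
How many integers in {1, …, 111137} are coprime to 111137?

Factor: 111137 = 13 · 83 · 103.
φ(111137) = (13−1) · (83−1) · (103−1) = 12 · 82 · 102 = 100368.

100368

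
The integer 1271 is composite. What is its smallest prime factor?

1271 is odd.
Digit sum 11, not divisible by 3.
Ends in 1: not divisible by 5.
7: 1271 = 7·181 + 4
11: 1271 = 11·115 + 6
13: 1271 = 13·97 + 10
17: 1271 = 17·74 + 13
19: 1271 = 19·66 + 17
23: 1271 = 23·55 + 6
29: 1271 = 29·43 + 24
31: 1271 = 31·41

31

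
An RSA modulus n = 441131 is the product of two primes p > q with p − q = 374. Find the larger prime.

877

Since p = q + 374, we have 441131 = q(q + 374), so q² + 374q − 441131 = 0.
Discriminant: 374² + 4·441131 = 139876 + 1764524 = 1904400; √1904400 = 1380.
q = (−374 + 1380)/2 = 503, and p = q + 374 = 877.
Check: 503 · 877 = 441131.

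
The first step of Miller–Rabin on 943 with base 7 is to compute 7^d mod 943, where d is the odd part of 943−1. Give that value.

429

943 − 1 = 942 = 2^1 · 471, so d = 471.
7^1 ≡ 7 (mod 943)
7^2 ≡ 7^2 = 49 ≡ 49 (mod 943)
7^4 ≡ 49^2 = 2401 ≡ 515 (mod 943)
7^8 ≡ 515^2 = 265225 ≡ 242 (mod 943)
7^16 ≡ 242^2 = 58564 ≡ 98 (mod 943)
7^32 ≡ 98^2 = 9604 ≡ 174 (mod 943)
7^64 ≡ 174^2 = 30276 ≡ 100 (mod 943)
7^128 ≡ 100^2 = 10000 ≡ 570 (mod 943)
7^256 ≡ 570^2 = 324900 ≡ 508 (mod 943)
471 = 256 + 128 + 64 + 16 + 4 + 2 + 1 in binary powers of 2.
So 7^471 ≡ 508 · 570 · 100 · 98 · 515 · 49 · 7 ≡ 429 (mod 943).
Squaring chain: 429; never reaches −1, so base 7 is a Miller–Rabin witness that 943 is composite.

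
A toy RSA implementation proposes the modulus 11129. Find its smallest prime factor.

11129 is odd.
Digit sum 14, not divisible by 3.
Ends in 9: not divisible by 5.
7: 11129 = 7·1589 + 6
11: 11129 = 11·1011 + 8
13: 11129 = 13·856 + 1
17: 11129 = 17·654 + 11
19: 11129 = 19·585 + 14
23: 11129 = 23·483 + 20
29: 11129 = 29·383 + 22
31: 11129 = 31·359

31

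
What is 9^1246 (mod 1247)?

552

9^1 ≡ 9 (mod 1247)
9^2 ≡ 9^2 = 81 ≡ 81 (mod 1247)
9^4 ≡ 81^2 = 6561 ≡ 326 (mod 1247)
9^8 ≡ 326^2 = 106276 ≡ 281 (mod 1247)
9^16 ≡ 281^2 = 78961 ≡ 400 (mod 1247)
9^32 ≡ 400^2 = 160000 ≡ 384 (mod 1247)
9^64 ≡ 384^2 = 147456 ≡ 310 (mod 1247)
9^128 ≡ 310^2 = 96100 ≡ 81 (mod 1247)
9^256 ≡ 81^2 = 6561 ≡ 326 (mod 1247)
9^512 ≡ 326^2 = 106276 ≡ 281 (mod 1247)
9^1024 ≡ 281^2 = 78961 ≡ 400 (mod 1247)
1246 = 1024 + 128 + 64 + 16 + 8 + 4 + 2 in binary powers of 2.
So 9^1246 ≡ 400 · 81 · 310 · 400 · 281 · 326 · 81 ≡ 552 (mod 1247).
Since 552 ≠ 1, base 9 is a Fermat witness: 1247 is composite.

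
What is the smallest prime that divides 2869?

19

2869 is odd.
Digit sum 25, not divisible by 3.
Ends in 9: not divisible by 5.
7: 2869 = 7·409 + 6
11: 2869 = 11·260 + 9
13: 2869 = 13·220 + 9
17: 2869 = 17·168 + 13
19: 2869 = 19·151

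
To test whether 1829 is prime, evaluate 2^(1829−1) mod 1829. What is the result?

411

2^1 ≡ 2 (mod 1829)
2^2 ≡ 2^2 = 4 ≡ 4 (mod 1829)
2^4 ≡ 4^2 = 16 ≡ 16 (mod 1829)
2^8 ≡ 16^2 = 256 ≡ 256 (mod 1829)
2^16 ≡ 256^2 = 65536 ≡ 1521 (mod 1829)
2^32 ≡ 1521^2 = 2313441 ≡ 1585 (mod 1829)
2^64 ≡ 1585^2 = 2512225 ≡ 1008 (mod 1829)
2^128 ≡ 1008^2 = 1016064 ≡ 969 (mod 1829)
2^256 ≡ 969^2 = 938961 ≡ 684 (mod 1829)
2^512 ≡ 684^2 = 467856 ≡ 1461 (mod 1829)
2^1024 ≡ 1461^2 = 2134521 ≡ 78 (mod 1829)
1828 = 1024 + 512 + 256 + 32 + 4 in binary powers of 2.
So 2^1828 ≡ 78 · 1461 · 684 · 1585 · 16 ≡ 411 (mod 1829).
Since 411 ≠ 1, base 2 is a Fermat witness: 1829 is composite.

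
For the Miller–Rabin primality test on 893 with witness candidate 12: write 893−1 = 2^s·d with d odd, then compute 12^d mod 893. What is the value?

893 − 1 = 892 = 2^2 · 223, so d = 223.
12^1 ≡ 12 (mod 893)
12^2 ≡ 12^2 = 144 ≡ 144 (mod 893)
12^4 ≡ 144^2 = 20736 ≡ 197 (mod 893)
12^8 ≡ 197^2 = 38809 ≡ 410 (mod 893)
12^16 ≡ 410^2 = 168100 ≡ 216 (mod 893)
12^32 ≡ 216^2 = 46656 ≡ 220 (mod 893)
12^64 ≡ 220^2 = 48400 ≡ 178 (mod 893)
12^128 ≡ 178^2 = 31684 ≡ 429 (mod 893)
223 = 128 + 64 + 16 + 8 + 4 + 2 + 1 in binary powers of 2.
So 12^223 ≡ 429 · 178 · 216 · 410 · 197 · 144 · 12 ≡ 639 (mod 893).
Squaring chain: 639 → 220; never reaches −1, so base 12 is a Miller–Rabin witness that 893 is composite.

639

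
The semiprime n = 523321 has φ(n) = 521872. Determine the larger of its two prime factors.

φ(n) = (p−1)(q−1) = n − (p+q) + 1, so p + q = 523321 − 521872 + 1 = 1450.
p and q are the roots of t² − 1450t + 523321 = 0.
Discriminant: 1450² − 4·523321 = 2102500 − 2093284 = 9216; √9216 = 96.
q = (1450 − 96)/2 = 677, p = (1450 + 96)/2 = 773.
Check: 677 · 773 = 523321.

773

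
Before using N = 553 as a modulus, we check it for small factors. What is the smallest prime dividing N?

7

553 is odd.
Digit sum 13, not divisible by 3.
Ends in 3: not divisible by 5.
7: 553 = 7·79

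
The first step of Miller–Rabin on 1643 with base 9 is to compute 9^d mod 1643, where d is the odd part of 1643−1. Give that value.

1643 − 1 = 1642 = 2^1 · 821, so d = 821.
9^1 ≡ 9 (mod 1643)
9^2 ≡ 9^2 = 81 ≡ 81 (mod 1643)
9^4 ≡ 81^2 = 6561 ≡ 1632 (mod 1643)
9^8 ≡ 1632^2 = 2663424 ≡ 121 (mod 1643)
9^16 ≡ 121^2 = 14641 ≡ 1497 (mod 1643)
9^32 ≡ 1497^2 = 2241009 ≡ 1600 (mod 1643)
9^64 ≡ 1600^2 = 2560000 ≡ 206 (mod 1643)
9^128 ≡ 206^2 = 42436 ≡ 1361 (mod 1643)
9^256 ≡ 1361^2 = 1852321 ≡ 660 (mod 1643)
9^512 ≡ 660^2 = 435600 ≡ 205 (mod 1643)
821 = 512 + 256 + 32 + 16 + 4 + 1 in binary powers of 2.
So 9^821 ≡ 205 · 660 · 1600 · 1497 · 1632 · 9 ≡ 820 (mod 1643).
Squaring chain: 820; never reaches −1, so base 9 is a Miller–Rabin witness that 1643 is composite.

820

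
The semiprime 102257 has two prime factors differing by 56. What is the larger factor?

Since p = q + 56, we have 102257 = q(q + 56), so q² + 56q − 102257 = 0.
Discriminant: 56² + 4·102257 = 3136 + 409028 = 412164; √412164 = 642.
q = (−56 + 642)/2 = 293, and p = q + 56 = 349.
Check: 293 · 349 = 102257.

349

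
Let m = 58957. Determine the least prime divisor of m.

19

58957 is odd.
Digit sum 34, not divisible by 3.
Ends in 7: not divisible by 5.
7: 58957 = 7·8422 + 3
11: 58957 = 11·5359 + 8
13: 58957 = 13·4535 + 2
17: 58957 = 17·3468 + 1
19: 58957 = 19·3103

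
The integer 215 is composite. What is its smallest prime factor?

5

215 is odd.
Digit sum 8, not divisible by 3.
Ends in 5: divisible by 5.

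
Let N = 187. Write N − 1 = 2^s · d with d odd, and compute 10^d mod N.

187 − 1 = 186 = 2^1 · 93, so d = 93.
10^1 ≡ 10 (mod 187)
10^2 ≡ 10^2 = 100 ≡ 100 (mod 187)
10^4 ≡ 100^2 = 10000 ≡ 89 (mod 187)
10^8 ≡ 89^2 = 7921 ≡ 67 (mod 187)
10^16 ≡ 67^2 = 4489 ≡ 1 (mod 187)
10^32 ≡ 1^2 = 1 ≡ 1 (mod 187)
10^64 ≡ 1^2 = 1 ≡ 1 (mod 187)
93 = 64 + 16 + 8 + 4 + 1 in binary powers of 2.
So 10^93 ≡ 1 · 1 · 67 · 89 · 10 ≡ 164 (mod 187).
Squaring chain: 164; never reaches −1, so base 10 is a Miller–Rabin witness that 187 is composite.

164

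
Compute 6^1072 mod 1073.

371

6^1 ≡ 6 (mod 1073)
6^2 ≡ 6^2 = 36 ≡ 36 (mod 1073)
6^4 ≡ 36^2 = 1296 ≡ 223 (mod 1073)
6^8 ≡ 223^2 = 49729 ≡ 371 (mod 1073)
6^16 ≡ 371^2 = 137641 ≡ 297 (mod 1073)
6^32 ≡ 297^2 = 88209 ≡ 223 (mod 1073)
6^64 ≡ 223^2 = 49729 ≡ 371 (mod 1073)
6^128 ≡ 371^2 = 137641 ≡ 297 (mod 1073)
6^256 ≡ 297^2 = 88209 ≡ 223 (mod 1073)
6^512 ≡ 223^2 = 49729 ≡ 371 (mod 1073)
6^1024 ≡ 371^2 = 137641 ≡ 297 (mod 1073)
1072 = 1024 + 32 + 16 in binary powers of 2.
So 6^1072 ≡ 297 · 223 · 297 ≡ 371 (mod 1073).
Since 371 ≠ 1, base 6 is a Fermat witness: 1073 is composite.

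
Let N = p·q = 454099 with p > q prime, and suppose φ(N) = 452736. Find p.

787

φ(n) = (p−1)(q−1) = n − (p+q) + 1, so p + q = 454099 − 452736 + 1 = 1364.
p and q are the roots of t² − 1364t + 454099 = 0.
Discriminant: 1364² − 4·454099 = 1860496 − 1816396 = 44100; √44100 = 210.
q = (1364 − 210)/2 = 577, p = (1364 + 210)/2 = 787.
Check: 577 · 787 = 454099.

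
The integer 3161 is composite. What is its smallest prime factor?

29

3161 is odd.
Digit sum 11, not divisible by 3.
Ends in 1: not divisible by 5.
7: 3161 = 7·451 + 4
11: 3161 = 11·287 + 4
13: 3161 = 13·243 + 2
17: 3161 = 17·185 + 16
19: 3161 = 19·166 + 7
23: 3161 = 23·137 + 10
29: 3161 = 29·109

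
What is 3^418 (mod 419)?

3^1 ≡ 3 (mod 419)
3^2 ≡ 3^2 = 9 ≡ 9 (mod 419)
3^4 ≡ 9^2 = 81 ≡ 81 (mod 419)
3^8 ≡ 81^2 = 6561 ≡ 276 (mod 419)
3^16 ≡ 276^2 = 76176 ≡ 337 (mod 419)
3^32 ≡ 337^2 = 113569 ≡ 20 (mod 419)
3^64 ≡ 20^2 = 400 ≡ 400 (mod 419)
3^128 ≡ 400^2 = 160000 ≡ 361 (mod 419)
3^256 ≡ 361^2 = 130321 ≡ 12 (mod 419)
418 = 256 + 128 + 32 + 2 in binary powers of 2.
So 3^418 ≡ 12 · 361 · 20 · 9 ≡ 1 (mod 419).
Since the result is 1, base 3 gives no evidence that 419 is composite.

1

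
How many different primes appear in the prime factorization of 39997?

3

39997 = 23 · 1739
1739 = 37 · 47
39997 = 23 · 37 · 47, which has 3 distinct prime factors.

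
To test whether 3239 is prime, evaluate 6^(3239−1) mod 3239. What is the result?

705

6^1 ≡ 6 (mod 3239)
6^2 ≡ 6^2 = 36 ≡ 36 (mod 3239)
6^4 ≡ 36^2 = 1296 ≡ 1296 (mod 3239)
6^8 ≡ 1296^2 = 1679616 ≡ 1814 (mod 3239)
6^16 ≡ 1814^2 = 3290596 ≡ 3011 (mod 3239)
6^32 ≡ 3011^2 = 9066121 ≡ 160 (mod 3239)
6^64 ≡ 160^2 = 25600 ≡ 2927 (mod 3239)
6^128 ≡ 2927^2 = 8567329 ≡ 174 (mod 3239)
6^256 ≡ 174^2 = 30276 ≡ 1125 (mod 3239)
6^512 ≡ 1125^2 = 1265625 ≡ 2415 (mod 3239)
6^1024 ≡ 2415^2 = 5832225 ≡ 2025 (mod 3239)
6^2048 ≡ 2025^2 = 4100625 ≡ 51 (mod 3239)
3238 = 2048 + 1024 + 128 + 32 + 4 + 2 in binary powers of 2.
So 6^3238 ≡ 51 · 2025 · 174 · 160 · 1296 · 36 ≡ 705 (mod 3239).
Since 705 ≠ 1, base 6 is a Fermat witness: 3239 is composite.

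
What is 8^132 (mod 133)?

8^1 ≡ 8 (mod 133)
8^2 ≡ 8^2 = 64 ≡ 64 (mod 133)
8^4 ≡ 64^2 = 4096 ≡ 106 (mod 133)
8^8 ≡ 106^2 = 11236 ≡ 64 (mod 133)
8^16 ≡ 64^2 = 4096 ≡ 106 (mod 133)
8^32 ≡ 106^2 = 11236 ≡ 64 (mod 133)
8^64 ≡ 64^2 = 4096 ≡ 106 (mod 133)
8^128 ≡ 106^2 = 11236 ≡ 64 (mod 133)
132 = 128 + 4 in binary powers of 2.
So 8^132 ≡ 64 · 106 ≡ 1 (mod 133).
Since the result is 1, base 8 gives no evidence that 133 is composite.

1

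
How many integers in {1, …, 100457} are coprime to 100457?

84672

Factor: 100457 = 7 · 113 · 127.
φ(100457) = (7−1) · (113−1) · (127−1) = 6 · 112 · 126 = 84672.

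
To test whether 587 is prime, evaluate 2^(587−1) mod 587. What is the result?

1

2^1 ≡ 2 (mod 587)
2^2 ≡ 2^2 = 4 ≡ 4 (mod 587)
2^4 ≡ 4^2 = 16 ≡ 16 (mod 587)
2^8 ≡ 16^2 = 256 ≡ 256 (mod 587)
2^16 ≡ 256^2 = 65536 ≡ 379 (mod 587)
2^32 ≡ 379^2 = 143641 ≡ 413 (mod 587)
2^64 ≡ 413^2 = 170569 ≡ 339 (mod 587)
2^128 ≡ 339^2 = 114921 ≡ 456 (mod 587)
2^256 ≡ 456^2 = 207936 ≡ 138 (mod 587)
2^512 ≡ 138^2 = 19044 ≡ 260 (mod 587)
586 = 512 + 64 + 8 + 2 in binary powers of 2.
So 2^586 ≡ 260 · 339 · 256 · 4 ≡ 1 (mod 587).
Since the result is 1, base 2 gives no evidence that 587 is composite.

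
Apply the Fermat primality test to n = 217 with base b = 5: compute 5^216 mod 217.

1

5^1 ≡ 5 (mod 217)
5^2 ≡ 5^2 = 25 ≡ 25 (mod 217)
5^4 ≡ 25^2 = 625 ≡ 191 (mod 217)
5^8 ≡ 191^2 = 36481 ≡ 25 (mod 217)
5^16 ≡ 25^2 = 625 ≡ 191 (mod 217)
5^32 ≡ 191^2 = 36481 ≡ 25 (mod 217)
5^64 ≡ 25^2 = 625 ≡ 191 (mod 217)
5^128 ≡ 191^2 = 36481 ≡ 25 (mod 217)
216 = 128 + 64 + 16 + 8 in binary powers of 2.
So 5^216 ≡ 25 · 191 · 191 · 25 ≡ 1 (mod 217).
Since the result is 1, base 5 gives no evidence that 217 is composite.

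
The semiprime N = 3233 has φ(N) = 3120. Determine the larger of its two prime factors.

φ(n) = (p−1)(q−1) = n − (p+q) + 1, so p + q = 3233 − 3120 + 1 = 114.
p and q are the roots of t² − 114t + 3233 = 0.
Discriminant: 114² − 4·3233 = 12996 − 12932 = 64; √64 = 8.
q = (114 − 8)/2 = 53, p = (114 + 8)/2 = 61.
Check: 53 · 61 = 3233.

61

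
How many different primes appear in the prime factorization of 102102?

102102 = 2 · 51051
51051 = 3 · 17017
17017 = 7 · 2431
2431 = 11 · 221
221 = 13 · 17
102102 = 2 · 3 · 7 · 11 · 13 · 17, which has 6 distinct prime factors.

6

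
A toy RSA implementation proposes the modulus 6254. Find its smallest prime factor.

2

6254 is even: 2 divides it.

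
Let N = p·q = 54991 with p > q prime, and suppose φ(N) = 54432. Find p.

φ(n) = (p−1)(q−1) = n − (p+q) + 1, so p + q = 54991 − 54432 + 1 = 560.
p and q are the roots of t² − 560t + 54991 = 0.
Discriminant: 560² − 4·54991 = 313600 − 219964 = 93636; √93636 = 306.
q = (560 − 306)/2 = 127, p = (560 + 306)/2 = 433.
Check: 127 · 433 = 54991.

433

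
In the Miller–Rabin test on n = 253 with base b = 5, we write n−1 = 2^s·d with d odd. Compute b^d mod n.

253 − 1 = 252 = 2^2 · 63, so d = 63.
5^1 ≡ 5 (mod 253)
5^2 ≡ 5^2 = 25 ≡ 25 (mod 253)
5^4 ≡ 25^2 = 625 ≡ 119 (mod 253)
5^8 ≡ 119^2 = 14161 ≡ 246 (mod 253)
5^16 ≡ 246^2 = 60516 ≡ 49 (mod 253)
5^32 ≡ 49^2 = 2401 ≡ 124 (mod 253)
63 = 32 + 16 + 8 + 4 + 2 + 1 in binary powers of 2.
So 5^63 ≡ 124 · 49 · 246 · 119 · 25 · 5 ≡ 191 (mod 253).
Squaring chain: 191 → 49; never reaches −1, so base 5 is a Miller–Rabin witness that 253 is composite.

191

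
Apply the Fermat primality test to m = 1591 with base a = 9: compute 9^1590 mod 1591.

269

9^1 ≡ 9 (mod 1591)
9^2 ≡ 9^2 = 81 ≡ 81 (mod 1591)
9^4 ≡ 81^2 = 6561 ≡ 197 (mod 1591)
9^8 ≡ 197^2 = 38809 ≡ 625 (mod 1591)
9^16 ≡ 625^2 = 390625 ≡ 830 (mod 1591)
9^32 ≡ 830^2 = 688900 ≡ 1588 (mod 1591)
9^64 ≡ 1588^2 = 2521744 ≡ 9 (mod 1591)
9^128 ≡ 9^2 = 81 ≡ 81 (mod 1591)
9^256 ≡ 81^2 = 6561 ≡ 197 (mod 1591)
9^512 ≡ 197^2 = 38809 ≡ 625 (mod 1591)
9^1024 ≡ 625^2 = 390625 ≡ 830 (mod 1591)
1590 = 1024 + 512 + 32 + 16 + 4 + 2 in binary powers of 2.
So 9^1590 ≡ 830 · 625 · 1588 · 830 · 197 · 81 ≡ 269 (mod 1591).
Since 269 ≠ 1, base 9 is a Fermat witness: 1591 is composite.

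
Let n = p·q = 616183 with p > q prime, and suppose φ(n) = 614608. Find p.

857

φ(n) = (p−1)(q−1) = n − (p+q) + 1, so p + q = 616183 − 614608 + 1 = 1576.
p and q are the roots of t² − 1576t + 616183 = 0.
Discriminant: 1576² − 4·616183 = 2483776 − 2464732 = 19044; √19044 = 138.
q = (1576 − 138)/2 = 719, p = (1576 + 138)/2 = 857.
Check: 719 · 857 = 616183.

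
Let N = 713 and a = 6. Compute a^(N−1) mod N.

87

6^1 ≡ 6 (mod 713)
6^2 ≡ 6^2 = 36 ≡ 36 (mod 713)
6^4 ≡ 36^2 = 1296 ≡ 583 (mod 713)
6^8 ≡ 583^2 = 339889 ≡ 501 (mod 713)
6^16 ≡ 501^2 = 251001 ≡ 25 (mod 713)
6^32 ≡ 25^2 = 625 ≡ 625 (mod 713)
6^64 ≡ 625^2 = 390625 ≡ 614 (mod 713)
6^128 ≡ 614^2 = 376996 ≡ 532 (mod 713)
6^256 ≡ 532^2 = 283024 ≡ 676 (mod 713)
6^512 ≡ 676^2 = 456976 ≡ 656 (mod 713)
712 = 512 + 128 + 64 + 8 in binary powers of 2.
So 6^712 ≡ 656 · 532 · 614 · 501 ≡ 87 (mod 713).
Since 87 ≠ 1, base 6 is a Fermat witness: 713 is composite.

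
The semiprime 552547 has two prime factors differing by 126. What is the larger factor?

809

Since p = q + 126, we have 552547 = q(q + 126), so q² + 126q − 552547 = 0.
Discriminant: 126² + 4·552547 = 15876 + 2210188 = 2226064; √2226064 = 1492.
q = (−126 + 1492)/2 = 683, and p = q + 126 = 809.
Check: 683 · 809 = 552547.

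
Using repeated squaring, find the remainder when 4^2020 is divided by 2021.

385

4^1 ≡ 4 (mod 2021)
4^2 ≡ 4^2 = 16 ≡ 16 (mod 2021)
4^4 ≡ 16^2 = 256 ≡ 256 (mod 2021)
4^8 ≡ 256^2 = 65536 ≡ 864 (mod 2021)
4^16 ≡ 864^2 = 746496 ≡ 747 (mod 2021)
4^32 ≡ 747^2 = 558009 ≡ 213 (mod 2021)
4^64 ≡ 213^2 = 45369 ≡ 907 (mod 2021)
4^128 ≡ 907^2 = 822649 ≡ 102 (mod 2021)
4^256 ≡ 102^2 = 10404 ≡ 299 (mod 2021)
4^512 ≡ 299^2 = 89401 ≡ 477 (mod 2021)
4^1024 ≡ 477^2 = 227529 ≡ 1177 (mod 2021)
2020 = 1024 + 512 + 256 + 128 + 64 + 32 + 4 in binary powers of 2.
So 4^2020 ≡ 1177 · 477 · 299 · 102 · 907 · 213 · 256 ≡ 385 (mod 2021).
Since 385 ≠ 1, base 4 is a Fermat witness: 2021 is composite.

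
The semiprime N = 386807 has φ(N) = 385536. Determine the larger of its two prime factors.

769

φ(n) = (p−1)(q−1) = n − (p+q) + 1, so p + q = 386807 − 385536 + 1 = 1272.
p and q are the roots of t² − 1272t + 386807 = 0.
Discriminant: 1272² − 4·386807 = 1617984 − 1547228 = 70756; √70756 = 266.
q = (1272 − 266)/2 = 503, p = (1272 + 266)/2 = 769.
Check: 503 · 769 = 386807.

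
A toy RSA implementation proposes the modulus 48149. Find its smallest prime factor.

89

48149 is odd.
Digit sum 26, not divisible by 3.
Ends in 9: not divisible by 5.
7: 48149 = 7·6878 + 3
11: 48149 = 11·4377 + 2
13: 48149 = 13·3703 + 10
17: 48149 = 17·2832 + 5
19: 48149 = 19·2534 + 3
23: 48149 = 23·2093 + 10
29: 48149 = 29·1660 + 9
31: 48149 = 31·1553 + 6
37: 48149 = 37·1301 + 12
41: 48149 = 41·1174 + 15
43: 48149 = 43·1119 + 32
47: 48149 = 47·1024 + 21
53: 48149 = 53·908 + 25
59: 48149 = 59·816 + 5
61: 48149 = 61·789 + 20
67: 48149 = 67·718 + 43
71: 48149 = 71·678 + 11
73: 48149 = 73·659 + 42
79: 48149 = 79·609 + 38
83: 48149 = 83·580 + 9
89: 48149 = 89·541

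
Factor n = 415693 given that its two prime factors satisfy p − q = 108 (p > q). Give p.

Since p = q + 108, we have 415693 = q(q + 108), so q² + 108q − 415693 = 0.
Discriminant: 108² + 4·415693 = 11664 + 1662772 = 1674436; √1674436 = 1294.
q = (−108 + 1294)/2 = 593, and p = q + 108 = 701.
Check: 593 · 701 = 415693.

701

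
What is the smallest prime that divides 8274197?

97

8274197 is odd.
Digit sum 38, not divisible by 3.
Ends in 7: not divisible by 5.
7: 8274197 = 7·1182028 + 1
11: 8274197 = 11·752199 + 8
13: 8274197 = 13·636476 + 9
17: 8274197 = 17·486717 + 8
19: 8274197 = 19·435484 + 1
23: 8274197 = 23·359747 + 16
29: 8274197 = 29·285317 + 4
31: 8274197 = 31·266909 + 18
37: 8274197 = 37·223626 + 35
41: 8274197 = 41·201809 + 28
43: 8274197 = 43·192423 + 8
47: 8274197 = 47·176046 + 35
53: 8274197 = 53·156116 + 49
59: 8274197 = 59·140240 + 37
61: 8274197 = 61·135642 + 35
67: 8274197 = 67·123495 + 32
71: 8274197 = 71·116537 + 70
73: 8274197 = 73·113345 + 12
79: 8274197 = 79·104736 + 53
83: 8274197 = 83·99689 + 10
89: 8274197 = 89·92968 + 45
97: 8274197 = 97·85301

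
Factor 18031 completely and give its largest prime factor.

73

18031 = 13 · 1387
1387 = 19 · 73
73 is prime.
So 18031 = 13 · 19 · 73; the largest prime factor is 73.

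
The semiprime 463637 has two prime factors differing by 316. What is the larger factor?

857

Since p = q + 316, we have 463637 = q(q + 316), so q² + 316q − 463637 = 0.
Discriminant: 316² + 4·463637 = 99856 + 1854548 = 1954404; √1954404 = 1398.
q = (−316 + 1398)/2 = 541, and p = q + 316 = 857.
Check: 541 · 857 = 463637.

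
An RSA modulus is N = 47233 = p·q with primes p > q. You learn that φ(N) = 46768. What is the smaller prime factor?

149

φ(n) = (p−1)(q−1) = n − (p+q) + 1, so p + q = 47233 − 46768 + 1 = 466.
p and q are the roots of t² − 466t + 47233 = 0.
Discriminant: 466² − 4·47233 = 217156 − 188932 = 28224; √28224 = 168.
q = (466 − 168)/2 = 149, p = (466 + 168)/2 = 317.
Check: 149 · 317 = 47233.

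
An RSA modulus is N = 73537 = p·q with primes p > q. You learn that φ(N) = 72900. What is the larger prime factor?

φ(n) = (p−1)(q−1) = n − (p+q) + 1, so p + q = 73537 − 72900 + 1 = 638.
p and q are the roots of t² − 638t + 73537 = 0.
Discriminant: 638² − 4·73537 = 407044 − 294148 = 112896; √112896 = 336.
q = (638 − 336)/2 = 151, p = (638 + 336)/2 = 487.
Check: 151 · 487 = 73537.

487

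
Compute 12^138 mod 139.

12^1 ≡ 12 (mod 139)
12^2 ≡ 12^2 = 144 ≡ 5 (mod 139)
12^4 ≡ 5^2 = 25 ≡ 25 (mod 139)
12^8 ≡ 25^2 = 625 ≡ 69 (mod 139)
12^16 ≡ 69^2 = 4761 ≡ 35 (mod 139)
12^32 ≡ 35^2 = 1225 ≡ 113 (mod 139)
12^64 ≡ 113^2 = 12769 ≡ 120 (mod 139)
12^128 ≡ 120^2 = 14400 ≡ 83 (mod 139)
138 = 128 + 8 + 2 in binary powers of 2.
So 12^138 ≡ 83 · 69 · 5 ≡ 1 (mod 139).
Since the result is 1, base 12 gives no evidence that 139 is composite.

1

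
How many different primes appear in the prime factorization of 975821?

5

975821 = 7 · 139403
139403 = 11 · 12673
12673 = 19 · 667
667 = 23 · 29
975821 = 7 · 11 · 19 · 23 · 29, which has 5 distinct prime factors.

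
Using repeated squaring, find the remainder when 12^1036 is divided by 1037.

378

12^1 ≡ 12 (mod 1037)
12^2 ≡ 12^2 = 144 ≡ 144 (mod 1037)
12^4 ≡ 144^2 = 20736 ≡ 1033 (mod 1037)
12^8 ≡ 1033^2 = 1067089 ≡ 16 (mod 1037)
12^16 ≡ 16^2 = 256 ≡ 256 (mod 1037)
12^32 ≡ 256^2 = 65536 ≡ 205 (mod 1037)
12^64 ≡ 205^2 = 42025 ≡ 545 (mod 1037)
12^128 ≡ 545^2 = 297025 ≡ 443 (mod 1037)
12^256 ≡ 443^2 = 196249 ≡ 256 (mod 1037)
12^512 ≡ 256^2 = 65536 ≡ 205 (mod 1037)
12^1024 ≡ 205^2 = 42025 ≡ 545 (mod 1037)
1036 = 1024 + 8 + 4 in binary powers of 2.
So 12^1036 ≡ 545 · 16 · 1033 ≡ 378 (mod 1037).
Since 378 ≠ 1, base 12 is a Fermat witness: 1037 is composite.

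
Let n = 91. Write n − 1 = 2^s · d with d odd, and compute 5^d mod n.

91 − 1 = 90 = 2^1 · 45, so d = 45.
5^1 ≡ 5 (mod 91)
5^2 ≡ 5^2 = 25 ≡ 25 (mod 91)
5^4 ≡ 25^2 = 625 ≡ 79 (mod 91)
5^8 ≡ 79^2 = 6241 ≡ 53 (mod 91)
5^16 ≡ 53^2 = 2809 ≡ 79 (mod 91)
5^32 ≡ 79^2 = 6241 ≡ 53 (mod 91)
45 = 32 + 8 + 4 + 1 in binary powers of 2.
So 5^45 ≡ 53 · 53 · 79 · 5 ≡ 83 (mod 91).
Squaring chain: 83; never reaches −1, so base 5 is a Miller–Rabin witness that 91 is composite.

83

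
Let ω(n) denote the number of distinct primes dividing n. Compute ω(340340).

340340 = 2^2 · 85085
85085 = 5 · 17017
17017 = 7 · 2431
2431 = 11 · 221
221 = 13 · 17
340340 = 2^2 · 5 · 7 · 11 · 13 · 17, which has 6 distinct prime factors.

6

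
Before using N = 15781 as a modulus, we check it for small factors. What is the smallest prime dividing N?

15781 is odd.
Digit sum 22, not divisible by 3.
Ends in 1: not divisible by 5.
7: 15781 = 7·2254 + 3
11: 15781 = 11·1434 + 7
13: 15781 = 13·1213 + 12
17: 15781 = 17·928 + 5
19: 15781 = 19·830 + 11
23: 15781 = 23·686 + 3
29: 15781 = 29·544 + 5
31: 15781 = 31·509 + 2
37: 15781 = 37·426 + 19
41: 15781 = 41·384 + 37
43: 15781 = 43·367

43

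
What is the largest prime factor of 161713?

89

161713 = 23 · 7031
7031 = 79 · 89
89 is prime.
So 161713 = 23 · 79 · 89; the largest prime factor is 89.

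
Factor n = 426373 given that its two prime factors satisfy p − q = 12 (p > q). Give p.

Since p = q + 12, we have 426373 = q(q + 12), so q² + 12q − 426373 = 0.
Discriminant: 12² + 4·426373 = 144 + 1705492 = 1705636; √1705636 = 1306.
q = (−12 + 1306)/2 = 647, and p = q + 12 = 659.
Check: 647 · 659 = 426373.

659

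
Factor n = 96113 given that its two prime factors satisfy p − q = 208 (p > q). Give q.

223

Since p = q + 208, we have 96113 = q(q + 208), so q² + 208q − 96113 = 0.
Discriminant: 208² + 4·96113 = 43264 + 384452 = 427716; √427716 = 654.
q = (−208 + 654)/2 = 223, and p = q + 208 = 431.
Check: 223 · 431 = 96113.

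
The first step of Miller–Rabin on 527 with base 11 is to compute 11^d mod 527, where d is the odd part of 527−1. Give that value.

105

527 − 1 = 526 = 2^1 · 263, so d = 263.
11^1 ≡ 11 (mod 527)
11^2 ≡ 11^2 = 121 ≡ 121 (mod 527)
11^4 ≡ 121^2 = 14641 ≡ 412 (mod 527)
11^8 ≡ 412^2 = 169744 ≡ 50 (mod 527)
11^16 ≡ 50^2 = 2500 ≡ 392 (mod 527)
11^32 ≡ 392^2 = 153664 ≡ 307 (mod 527)
11^64 ≡ 307^2 = 94249 ≡ 443 (mod 527)
11^128 ≡ 443^2 = 196249 ≡ 205 (mod 527)
11^256 ≡ 205^2 = 42025 ≡ 392 (mod 527)
263 = 256 + 4 + 2 + 1 in binary powers of 2.
So 11^263 ≡ 392 · 412 · 121 · 11 ≡ 105 (mod 527).
Squaring chain: 105; never reaches −1, so base 11 is a Miller–Rabin witness that 527 is composite.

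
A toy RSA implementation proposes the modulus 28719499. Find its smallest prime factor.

89

28719499 is odd.
Digit sum 49, not divisible by 3.
Ends in 9: not divisible by 5.
7: 28719499 = 7·4102785 + 4
11: 28719499 = 11·2610863 + 6
13: 28719499 = 13·2209192 + 3
17: 28719499 = 17·1689382 + 5
19: 28719499 = 19·1511552 + 11
23: 28719499 = 23·1248673 + 20
29: 28719499 = 29·990327 + 16
31: 28719499 = 31·926435 + 14
37: 28719499 = 37·776202 + 25
41: 28719499 = 41·700475 + 24
43: 28719499 = 43·667895 + 14
47: 28719499 = 47·611053 + 8
53: 28719499 = 53·541877 + 18
59: 28719499 = 59·486771 + 10
61: 28719499 = 61·470811 + 28
67: 28719499 = 67·428649 + 16
71: 28719499 = 71·404499 + 70
73: 28719499 = 73·393417 + 58
79: 28719499 = 79·363537 + 76
83: 28719499 = 83·346018 + 5
89: 28719499 = 89·322691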